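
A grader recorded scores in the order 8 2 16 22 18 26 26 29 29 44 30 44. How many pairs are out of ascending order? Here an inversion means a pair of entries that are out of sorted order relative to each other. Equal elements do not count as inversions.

Inversions: 3

For each element, count later entries that are smaller:
8 → 2 → 1
2 → none → 0
16 → none → 0
22 → 18 → 1
18 → none → 0
26 → none → 0
26 → none → 0
29 → none → 0
29 → none → 0
44 → 30 → 1
30 → none → 0
44 → none → 0
Sum: 1 + 0 + 0 + 1 + 0 + 0 + 0 + 0 + 0 + 1 + 0 + 0 = 3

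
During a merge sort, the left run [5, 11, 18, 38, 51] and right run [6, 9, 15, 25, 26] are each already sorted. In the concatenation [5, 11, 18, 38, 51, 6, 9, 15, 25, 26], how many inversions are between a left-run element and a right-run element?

15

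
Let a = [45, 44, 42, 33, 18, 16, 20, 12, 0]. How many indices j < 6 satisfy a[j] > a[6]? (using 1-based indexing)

5

The element at index 6 is 16.
Elements before it: 45, 44, 42, 33, 18
Those larger than 16: 45, 44, 42, 33, 18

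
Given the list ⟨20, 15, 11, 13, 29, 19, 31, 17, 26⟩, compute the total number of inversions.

13 inversions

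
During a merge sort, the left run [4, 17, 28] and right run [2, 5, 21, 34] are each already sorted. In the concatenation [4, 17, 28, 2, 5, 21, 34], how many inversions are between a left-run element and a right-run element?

Count, for every r in R, how many entries of L exceed r:
r = 2: 4, 17, 28 → 3
r = 5: 17, 28 → 2
r = 21: 28 → 1
r = 34: none → 0
Cross-inversions: 3 + 2 + 1 + 0 = 6

6 split inversions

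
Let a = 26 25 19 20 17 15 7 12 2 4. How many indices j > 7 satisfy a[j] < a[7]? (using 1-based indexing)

2 such elements

The element at index 7 is 7.
Elements after it: 12, 2, 4
Those smaller than 7: 2, 4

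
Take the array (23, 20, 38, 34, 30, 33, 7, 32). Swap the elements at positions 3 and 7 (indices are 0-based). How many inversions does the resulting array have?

There are 12 inversions.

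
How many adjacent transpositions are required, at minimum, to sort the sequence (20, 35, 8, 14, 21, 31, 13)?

11 swaps

Minimum adjacent swaps = number of inversions (each swap of adjacent out-of-order elements removes one inversion and no swap can remove more).
Count inversions — for each element, later elements that are smaller:
20: 8, 14, 13 → 3
35: 8, 14, 21, 31, 13 → 5
8: none → 0
14: 13 → 1
21: 13 → 1
31: 13 → 1
13: none → 0
Total inversions: 3 + 5 + 0 + 1 + 1 + 1 + 0 = 11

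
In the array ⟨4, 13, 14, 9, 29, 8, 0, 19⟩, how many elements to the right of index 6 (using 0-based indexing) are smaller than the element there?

The element at index 6 is 0.
Elements after it: 19
None of them are smaller than 0.

0 such elements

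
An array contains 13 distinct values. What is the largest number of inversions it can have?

The maximum occurs when the array is in strictly decreasing order: every one of the C(13, 2) pairs is inverted.
C(13, 2) = 13·12/2 = 78

78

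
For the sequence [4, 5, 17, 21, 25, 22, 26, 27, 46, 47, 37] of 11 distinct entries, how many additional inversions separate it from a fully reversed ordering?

52

Maximum inversions for 11 distinct elements is C(11, 2) = 11·10/2 = 55.
Current inversions — for each element, count later smaller elements:
4: 0
5: 0
17: 0
21: 0
25: 1
22: 0
26: 0
27: 0
46: 1
47: 1
37: 0
Current total: 0 + 0 + 0 + 0 + 1 + 0 + 0 + 0 + 1 + 1 + 0 = 3
Shortfall: 55 − 3 = 52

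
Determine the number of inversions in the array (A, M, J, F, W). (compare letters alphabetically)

There are 3 inversions.

Inversion pairs (indices are 1-based):
(2,3): M > J
(2,4): M > F
(3,4): J > F
That's 3 pairs.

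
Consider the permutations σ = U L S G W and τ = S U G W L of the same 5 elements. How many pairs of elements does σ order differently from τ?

Assign each item its position (1..5) in the first ordering, then rewrite the second ordering as that position sequence:
positions: U→1, L→2, S→3, G→4, W→5
second ordering as positions: [3, 1, 4, 5, 2]
Discordant pairs = inversions in this position sequence.
3: 1, 2 → 2
1: 0
4: 2 → 1
5: 2 → 1
2: 0
Total: 2 + 0 + 1 + 1 + 0 = 4

There are 4 discordant pairs.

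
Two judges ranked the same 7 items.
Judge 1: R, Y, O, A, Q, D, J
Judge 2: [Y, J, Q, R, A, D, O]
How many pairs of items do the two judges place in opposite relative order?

Assign each item its position (1..7) in the first ordering, then rewrite the second ordering as that position sequence:
positions: R→1, Y→2, O→3, A→4, Q→5, D→6, J→7
second ordering as positions: [2, 7, 5, 1, 4, 6, 3]
Discordant pairs = inversions in this position sequence.
2: 1 → 1
7: 5, 1, 4, 6, 3 → 5
5: 1, 4, 3 → 3
1: 0
4: 3 → 1
6: 3 → 1
3: 0
Total: 1 + 5 + 3 + 0 + 1 + 1 + 0 = 11

11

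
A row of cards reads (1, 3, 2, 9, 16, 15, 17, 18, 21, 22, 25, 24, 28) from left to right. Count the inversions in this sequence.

Element-by-element contributions:
1 → none → 0
3 → 2 → 1
2 → none → 0
9 → none → 0
16 → 15 → 1
15 → none → 0
17 → none → 0
18 → none → 0
21 → none → 0
22 → none → 0
25 → 24 → 1
24 → none → 0
28 → none → 0
Sum: 0 + 1 + 0 + 0 + 1 + 0 + 0 + 0 + 0 + 0 + 1 + 0 + 0 = 3

There are 3 out-of-order pairs.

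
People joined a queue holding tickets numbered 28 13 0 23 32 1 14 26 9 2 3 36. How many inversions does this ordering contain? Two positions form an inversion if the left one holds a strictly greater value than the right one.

33 inversions

For each element, count later entries that are smaller:
28 → 13, 0, 23, 1, 14, 26, 9, 2, 3 → 9
13 → 0, 1, 9, 2, 3 → 5
0 → none → 0
23 → 1, 14, 9, 2, 3 → 5
32 → 1, 14, 26, 9, 2, 3 → 6
1 → none → 0
14 → 9, 2, 3 → 3
26 → 9, 2, 3 → 3
9 → 2, 3 → 2
2 → none → 0
3 → none → 0
36 → none → 0
Sum: 9 + 5 + 0 + 5 + 6 + 0 + 3 + 3 + 2 + 0 + 0 + 0 = 33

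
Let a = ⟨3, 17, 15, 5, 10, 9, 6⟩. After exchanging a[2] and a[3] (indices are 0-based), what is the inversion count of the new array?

11 inversions

Positions 2 and 3 hold 15 and 5; after swapping, the array is [3, 17, 5, 15, 10, 9, 6].
Sweep left to right; for each value list the smaller values that follow it:
3 → none → 0
17 → 5, 15, 10, 9, 6 → 5
5 → none → 0
15 → 10, 9, 6 → 3
10 → 9, 6 → 2
9 → 6 → 1
6 → none → 0
Sum: 0 + 5 + 0 + 3 + 2 + 1 + 0 = 11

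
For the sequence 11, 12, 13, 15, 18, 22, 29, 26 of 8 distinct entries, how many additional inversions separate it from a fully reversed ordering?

27 inversions short

Maximum inversions for 8 distinct elements is C(8, 2) = 8·7/2 = 28.
Current inversions — for each element, count later smaller elements:
11: 0
12: 0
13: 0
15: 0
18: 0
22: 0
29: 1
26: 0
Current total: 0 + 0 + 0 + 0 + 0 + 0 + 1 + 0 = 1
Shortfall: 28 − 1 = 27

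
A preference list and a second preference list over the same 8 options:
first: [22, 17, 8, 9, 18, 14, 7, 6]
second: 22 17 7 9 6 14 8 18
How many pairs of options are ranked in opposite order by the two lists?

Pairs: 10

Assign each item its position (1..8) in the first ordering, then rewrite the second ordering as that position sequence:
positions: 22→1, 17→2, 8→3, 9→4, 18→5, 14→6, 7→7, 6→8
second ordering as positions: [1, 2, 7, 4, 8, 6, 3, 5]
Discordant pairs = inversions in this position sequence.
1: 0
2: 0
7: 4, 6, 3, 5 → 4
4: 3 → 1
8: 6, 3, 5 → 3
6: 3, 5 → 2
3: 0
5: 0
Total: 0 + 0 + 4 + 1 + 3 + 2 + 0 + 0 = 10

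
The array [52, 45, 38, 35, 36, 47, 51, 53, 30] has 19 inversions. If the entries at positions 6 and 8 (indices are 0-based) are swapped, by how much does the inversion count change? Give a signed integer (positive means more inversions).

-1

Positions 6 and 8 hold 51 and 30; after swapping, the array is [52, 45, 38, 35, 36, 47, 30, 53, 51].
Count, for each position, how many later elements it exceeds:
52: 7
45: 4
38: 3
35: 1
36: 1
47: 1
30: 0
53: 1
51: 0
Sum: 7 + 4 + 3 + 1 + 1 + 1 + 0 + 1 + 0 = 18
Change: 18 − 19 = -1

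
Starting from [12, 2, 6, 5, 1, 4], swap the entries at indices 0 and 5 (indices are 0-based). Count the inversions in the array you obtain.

Positions 0 and 5 hold 12 and 4; after swapping, the array is [4, 2, 6, 5, 1, 12].
Count, for each position, how many later elements it exceeds:
4: 2
2: 1
6: 2
5: 1
1: 0
12: 0
Sum: 2 + 1 + 2 + 1 + 0 + 0 = 6

6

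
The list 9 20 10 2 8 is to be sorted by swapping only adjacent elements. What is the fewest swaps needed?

Swaps: 7

Each adjacent swap fixes exactly one inversion, so the minimum swap count equals the number of inversions.
Count inversions — for each element, later elements that are smaller:
9: 2, 8 → 2
20: 10, 2, 8 → 3
10: 2, 8 → 2
2: none → 0
8: none → 0
Total inversions: 2 + 3 + 2 + 0 + 0 = 7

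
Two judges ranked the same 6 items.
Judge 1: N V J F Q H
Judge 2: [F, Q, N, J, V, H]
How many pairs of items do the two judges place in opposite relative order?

Discordant pairs: 7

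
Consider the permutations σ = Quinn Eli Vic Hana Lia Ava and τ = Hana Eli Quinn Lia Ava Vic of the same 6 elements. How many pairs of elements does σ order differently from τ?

6

Assign each item its position (1..6) in the first ordering, then rewrite the second ordering as that position sequence:
positions: Quinn→1, Eli→2, Vic→3, Hana→4, Lia→5, Ava→6
second ordering as positions: [4, 2, 1, 5, 6, 3]
Discordant pairs = inversions in this position sequence.
4: 2, 1, 3 → 3
2: 1 → 1
1: 0
5: 3 → 1
6: 3 → 1
3: 0
Total: 3 + 1 + 0 + 1 + 1 + 0 = 6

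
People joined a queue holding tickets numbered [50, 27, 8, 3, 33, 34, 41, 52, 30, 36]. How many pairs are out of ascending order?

17 out-of-order pairs

Element-by-element contributions:
50: 8
27: 2
8: 1
3: 0
33: 1
34: 1
41: 2
52: 2
30: 0
36: 0
Sum: 8 + 2 + 1 + 0 + 1 + 1 + 2 + 2 + 0 + 0 = 17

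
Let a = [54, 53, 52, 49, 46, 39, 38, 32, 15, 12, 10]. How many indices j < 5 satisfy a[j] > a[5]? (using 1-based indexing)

The element at index 5 is 46.
Elements before it: 54, 53, 52, 49
Those larger than 46: 54, 53, 52, 49

4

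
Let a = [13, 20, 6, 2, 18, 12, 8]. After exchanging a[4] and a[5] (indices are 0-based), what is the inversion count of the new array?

There are 12 inversions.

Positions 4 and 5 hold 18 and 12; after swapping, the array is [13, 20, 6, 2, 12, 18, 8].
Sweep left to right; for each value list the smaller values that follow it:
13: 4
20: 5
6: 1
2: 0
12: 1
18: 1
8: 0
Sum: 4 + 5 + 1 + 0 + 1 + 1 + 0 = 12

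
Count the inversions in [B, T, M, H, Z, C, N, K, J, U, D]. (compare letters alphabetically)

Inversions: 27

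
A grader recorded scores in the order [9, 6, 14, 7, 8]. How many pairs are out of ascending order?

Element-by-element contributions:
9 → 6, 7, 8 → 3
6 → none → 0
14 → 7, 8 → 2
7 → none → 0
8 → none → 0
Sum: 3 + 0 + 2 + 0 + 0 = 5

5 inversions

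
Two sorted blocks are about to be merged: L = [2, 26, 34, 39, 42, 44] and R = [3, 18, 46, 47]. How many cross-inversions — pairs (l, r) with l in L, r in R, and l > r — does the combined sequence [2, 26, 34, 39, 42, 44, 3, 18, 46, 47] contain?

10

For each element r of the right run, count left-run elements greater than r:
r = 3: 26, 34, 39, 42, 44 → 5
r = 18: 26, 34, 39, 42, 44 → 5
r = 46: none → 0
r = 47: none → 0
Cross-inversions: 5 + 5 + 0 + 0 = 10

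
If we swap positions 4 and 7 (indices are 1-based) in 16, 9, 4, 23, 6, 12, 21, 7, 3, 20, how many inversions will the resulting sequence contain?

Positions 4 and 7 hold 23 and 21; after swapping, the array is [16, 9, 4, 21, 6, 12, 23, 7, 3, 20].
Sweep left to right; for each value list the smaller values that follow it:
16: 6
9: 4
4: 1
21: 5
6: 1
12: 2
23: 3
7: 1
3: 0
20: 0
Sum: 6 + 4 + 1 + 5 + 1 + 2 + 3 + 1 + 0 + 0 = 23

23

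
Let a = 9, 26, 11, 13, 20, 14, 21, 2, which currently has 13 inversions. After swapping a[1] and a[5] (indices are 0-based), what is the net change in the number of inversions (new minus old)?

Positions 1 and 5 hold 26 and 14; after swapping, the array is [9, 14, 11, 13, 20, 26, 21, 2].
Element-by-element contributions:
9 → 2 → 1
14 → 11, 13, 2 → 3
11 → 2 → 1
13 → 2 → 1
20 → 2 → 1
26 → 21, 2 → 2
21 → 2 → 1
2 → none → 0
Sum: 1 + 3 + 1 + 1 + 1 + 2 + 1 + 0 = 10
Change: 10 − 13 = -3

-3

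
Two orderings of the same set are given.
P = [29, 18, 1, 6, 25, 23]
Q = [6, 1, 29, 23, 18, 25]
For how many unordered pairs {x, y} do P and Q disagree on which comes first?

7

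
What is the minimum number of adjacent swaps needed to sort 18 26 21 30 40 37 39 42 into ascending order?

Each adjacent swap fixes exactly one inversion, so the minimum swap count equals the number of inversions.
Count inversions — for each element, later elements that are smaller:
18: none → 0
26: 21 → 1
21: none → 0
30: none → 0
40: 37, 39 → 2
37: none → 0
39: none → 0
42: none → 0
Total inversions: 0 + 1 + 0 + 0 + 2 + 0 + 0 + 0 = 3

3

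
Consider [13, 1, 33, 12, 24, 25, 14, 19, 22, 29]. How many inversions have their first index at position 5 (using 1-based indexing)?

The element at index 5 is 24.
Elements after it: 25, 14, 19, 22, 29
Those smaller than 24: 14, 19, 22

3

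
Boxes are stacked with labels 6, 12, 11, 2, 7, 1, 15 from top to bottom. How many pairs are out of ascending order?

11

Listing every pair i<j with a[i]>a[j] (using 0-based positions):
(0,3): 6 > 2
(0,5): 6 > 1
(1,2): 12 > 11
(1,3): 12 > 2
(1,4): 12 > 7
(1,5): 12 > 1
(2,3): 11 > 2
(2,4): 11 > 7
(2,5): 11 > 1
(3,5): 2 > 1
(4,5): 7 > 1
That's 11 pairs.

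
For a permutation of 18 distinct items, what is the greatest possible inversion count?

A reversed (strictly descending) arrangement makes every pair an inversion, giving C(18, 2) inversions.
C(18, 2) = 18·17/2 = 153

153 inversions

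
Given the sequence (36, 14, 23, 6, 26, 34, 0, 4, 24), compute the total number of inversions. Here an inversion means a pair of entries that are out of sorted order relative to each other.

22

For each element, count later entries that are smaller:
36 → 14, 23, 6, 26, 34, 0, 4, 24 → 8
14 → 6, 0, 4 → 3
23 → 6, 0, 4 → 3
6 → 0, 4 → 2
26 → 0, 4, 24 → 3
34 → 0, 4, 24 → 3
0 → none → 0
4 → none → 0
24 → none → 0
Sum: 8 + 3 + 3 + 2 + 3 + 3 + 0 + 0 + 0 = 22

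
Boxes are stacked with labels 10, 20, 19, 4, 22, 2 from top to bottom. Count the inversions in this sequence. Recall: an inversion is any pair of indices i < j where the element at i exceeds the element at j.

There are 9 inversions.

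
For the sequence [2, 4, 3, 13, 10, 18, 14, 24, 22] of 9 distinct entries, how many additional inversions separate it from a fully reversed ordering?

32 inversions short

Maximum inversions for 9 distinct elements is C(9, 2) = 9·8/2 = 36.
Current inversions — for each element, count later smaller elements:
2: 0
4: 1
3: 0
13: 1
10: 0
18: 1
14: 0
24: 1
22: 0
Current total: 0 + 1 + 0 + 1 + 0 + 1 + 0 + 1 + 0 = 4
Shortfall: 36 − 4 = 32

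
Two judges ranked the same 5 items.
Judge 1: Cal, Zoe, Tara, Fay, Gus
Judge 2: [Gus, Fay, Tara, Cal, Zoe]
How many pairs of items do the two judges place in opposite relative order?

Assign each item its position (1..5) in the first ordering, then rewrite the second ordering as that position sequence:
positions: Cal→1, Zoe→2, Tara→3, Fay→4, Gus→5
second ordering as positions: [5, 4, 3, 1, 2]
Discordant pairs = inversions in this position sequence.
5: 4, 3, 1, 2 → 4
4: 3, 1, 2 → 3
3: 1, 2 → 2
1: 0
2: 0
Total: 4 + 3 + 2 + 0 + 0 = 9

9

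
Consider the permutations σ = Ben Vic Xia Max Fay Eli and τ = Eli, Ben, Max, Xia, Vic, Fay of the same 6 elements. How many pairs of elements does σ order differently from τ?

8

Assign each item its position (1..6) in the first ordering, then rewrite the second ordering as that position sequence:
positions: Ben→1, Vic→2, Xia→3, Max→4, Fay→5, Eli→6
second ordering as positions: [6, 1, 4, 3, 2, 5]
Discordant pairs = inversions in this position sequence.
6: 1, 4, 3, 2, 5 → 5
1: 0
4: 3, 2 → 2
3: 2 → 1
2: 0
5: 0
Total: 5 + 0 + 2 + 1 + 0 + 0 = 8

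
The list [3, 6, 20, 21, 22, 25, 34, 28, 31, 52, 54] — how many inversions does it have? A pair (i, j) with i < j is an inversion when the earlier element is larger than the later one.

Inversions: 2

Sweep left to right; for each value list the smaller values that follow it:
3: 0
6: 0
20: 0
21: 0
22: 0
25: 0
34: 2
28: 0
31: 0
52: 0
54: 0
Sum: 0 + 0 + 0 + 0 + 0 + 0 + 2 + 0 + 0 + 0 + 0 = 2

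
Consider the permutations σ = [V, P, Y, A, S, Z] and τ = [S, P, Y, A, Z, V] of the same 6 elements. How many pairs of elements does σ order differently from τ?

8

Assign each item its position (1..6) in the first ordering, then rewrite the second ordering as that position sequence:
positions: V→1, P→2, Y→3, A→4, S→5, Z→6
second ordering as positions: [5, 2, 3, 4, 6, 1]
Discordant pairs = inversions in this position sequence.
5: 2, 3, 4, 1 → 4
2: 1 → 1
3: 1 → 1
4: 1 → 1
6: 1 → 1
1: 0
Total: 4 + 1 + 1 + 1 + 1 + 0 = 8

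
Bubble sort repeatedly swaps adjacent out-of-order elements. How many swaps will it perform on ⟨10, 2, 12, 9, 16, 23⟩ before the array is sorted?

Minimum adjacent swaps = number of inversions (each swap of adjacent out-of-order elements removes one inversion and no swap can remove more).
Count inversions — for each element, later elements that are smaller:
10: 2, 9 → 2
2: none → 0
12: 9 → 1
9: none → 0
16: none → 0
23: none → 0
Total inversions: 2 + 0 + 1 + 0 + 0 + 0 = 3

3 adjacent swaps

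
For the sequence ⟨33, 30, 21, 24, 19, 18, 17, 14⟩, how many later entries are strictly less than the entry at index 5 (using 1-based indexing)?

3

The element at index 5 is 19.
Elements after it: 18, 17, 14
Those smaller than 19: 18, 17, 14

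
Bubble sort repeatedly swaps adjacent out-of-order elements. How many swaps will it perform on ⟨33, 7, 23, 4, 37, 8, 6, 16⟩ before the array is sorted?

There are 16 adjacent swaps.

The minimum number of adjacent swaps to sort an array equals its inversion count, since every such swap removes exactly one inversion.
Count inversions — for each element, later elements that are smaller:
33: 7, 23, 4, 8, 6, 16 → 6
7: 4, 6 → 2
23: 4, 8, 6, 16 → 4
4: none → 0
37: 8, 6, 16 → 3
8: 6 → 1
6: none → 0
16: none → 0
Total inversions: 6 + 2 + 4 + 0 + 3 + 1 + 0 + 0 = 16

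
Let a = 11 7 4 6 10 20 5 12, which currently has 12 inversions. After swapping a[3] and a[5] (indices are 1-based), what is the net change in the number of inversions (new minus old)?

Positions 3 and 5 hold 4 and 10; after swapping, the array is [11, 7, 10, 6, 4, 20, 5, 12].
Count, for each position, how many later elements it exceeds:
11: 5
7: 3
10: 3
6: 2
4: 0
20: 2
5: 0
12: 0
Sum: 5 + 3 + 3 + 2 + 0 + 2 + 0 + 0 = 15
Change: 15 − 12 = +3

+3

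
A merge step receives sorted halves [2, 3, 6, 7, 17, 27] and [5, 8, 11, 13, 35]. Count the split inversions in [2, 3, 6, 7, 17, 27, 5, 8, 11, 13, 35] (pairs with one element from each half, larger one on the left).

Count, for every r in R, how many entries of L exceed r:
r = 5: 6, 7, 17, 27 → 4
r = 8: 17, 27 → 2
r = 11: 17, 27 → 2
r = 13: 17, 27 → 2
r = 35: none → 0
Cross-inversions: 4 + 2 + 2 + 2 + 0 = 10

10 cross-inversions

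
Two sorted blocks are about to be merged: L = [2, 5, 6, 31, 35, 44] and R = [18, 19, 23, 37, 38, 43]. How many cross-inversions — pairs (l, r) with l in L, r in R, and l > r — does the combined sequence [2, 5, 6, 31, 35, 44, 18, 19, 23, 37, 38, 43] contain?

For each element r of the right run, count left-run elements greater than r:
r = 18: 31, 35, 44 → 3
r = 19: 31, 35, 44 → 3
r = 23: 31, 35, 44 → 3
r = 37: 44 → 1
r = 38: 44 → 1
r = 43: 44 → 1
Cross-inversions: 3 + 3 + 3 + 1 + 1 + 1 = 12

Cross-inversions: 12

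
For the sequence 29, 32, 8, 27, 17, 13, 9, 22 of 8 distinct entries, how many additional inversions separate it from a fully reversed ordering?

Maximum inversions for 8 distinct elements is C(8, 2) = 8·7/2 = 28.
Current inversions — for each element, count later smaller elements:
29: 6
32: 6
8: 0
27: 4
17: 2
13: 1
9: 0
22: 0
Current total: 6 + 6 + 0 + 4 + 2 + 1 + 0 + 0 = 19
Shortfall: 28 − 19 = 9

9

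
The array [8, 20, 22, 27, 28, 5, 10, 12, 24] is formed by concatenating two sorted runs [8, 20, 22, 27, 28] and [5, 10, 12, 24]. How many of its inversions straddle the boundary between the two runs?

For each element r of the right run, count left-run elements greater than r:
r = 5: 8, 20, 22, 27, 28 → 5
r = 10: 20, 22, 27, 28 → 4
r = 12: 20, 22, 27, 28 → 4
r = 24: 27, 28 → 2
Cross-inversions: 5 + 4 + 4 + 2 = 15

15 split inversions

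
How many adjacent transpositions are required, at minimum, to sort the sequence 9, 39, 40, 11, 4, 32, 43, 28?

Each adjacent swap fixes exactly one inversion, so the minimum swap count equals the number of inversions.
Count inversions — for each element, later elements that are smaller:
9: 4 → 1
39: 11, 4, 32, 28 → 4
40: 11, 4, 32, 28 → 4
11: 4 → 1
4: none → 0
32: 28 → 1
43: 28 → 1
28: none → 0
Total inversions: 1 + 4 + 4 + 1 + 0 + 1 + 1 + 0 = 12

12 swaps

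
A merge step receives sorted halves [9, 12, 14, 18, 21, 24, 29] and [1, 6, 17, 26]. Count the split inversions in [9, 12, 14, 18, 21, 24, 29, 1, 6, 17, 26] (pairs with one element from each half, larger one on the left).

For each element r of the right run, count left-run elements greater than r:
r = 1: 9, 12, 14, 18, 21, 24, 29 → 7
r = 6: 9, 12, 14, 18, 21, 24, 29 → 7
r = 17: 18, 21, 24, 29 → 4
r = 26: 29 → 1
Cross-inversions: 7 + 7 + 4 + 1 = 19

19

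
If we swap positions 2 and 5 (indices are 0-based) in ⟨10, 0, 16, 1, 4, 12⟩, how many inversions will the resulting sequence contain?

Positions 2 and 5 hold 16 and 12; after swapping, the array is [10, 0, 12, 1, 4, 16].
Sweep left to right; for each value list the smaller values that follow it:
10: 3
0: 0
12: 2
1: 0
4: 0
16: 0
Sum: 3 + 0 + 2 + 0 + 0 + 0 = 5

5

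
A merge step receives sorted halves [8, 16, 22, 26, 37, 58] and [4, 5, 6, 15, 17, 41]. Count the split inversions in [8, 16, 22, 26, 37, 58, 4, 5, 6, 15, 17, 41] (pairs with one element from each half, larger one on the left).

Count, for every r in R, how many entries of L exceed r:
r = 4: 8, 16, 22, 26, 37, 58 → 6
r = 5: 8, 16, 22, 26, 37, 58 → 6
r = 6: 8, 16, 22, 26, 37, 58 → 6
r = 15: 16, 22, 26, 37, 58 → 5
r = 17: 22, 26, 37, 58 → 4
r = 41: 58 → 1
Cross-inversions: 6 + 6 + 6 + 5 + 4 + 1 = 28

There are 28 split inversions.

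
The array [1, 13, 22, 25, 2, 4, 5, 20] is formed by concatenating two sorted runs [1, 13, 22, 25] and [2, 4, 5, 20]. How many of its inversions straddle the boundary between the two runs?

Take each right-half value and tally the left-half values above it:
r = 2: 13, 22, 25 → 3
r = 4: 13, 22, 25 → 3
r = 5: 13, 22, 25 → 3
r = 20: 22, 25 → 2
Cross-inversions: 3 + 3 + 3 + 2 = 11

Cross-inversions: 11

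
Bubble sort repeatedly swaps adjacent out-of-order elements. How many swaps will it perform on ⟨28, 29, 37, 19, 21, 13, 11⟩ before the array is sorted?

17 swaps

Each adjacent swap fixes exactly one inversion, so the minimum swap count equals the number of inversions.
Count inversions — for each element, later elements that are smaller:
28: 19, 21, 13, 11 → 4
29: 19, 21, 13, 11 → 4
37: 19, 21, 13, 11 → 4
19: 13, 11 → 2
21: 13, 11 → 2
13: 11 → 1
11: none → 0
Total inversions: 4 + 4 + 4 + 2 + 2 + 1 + 0 = 17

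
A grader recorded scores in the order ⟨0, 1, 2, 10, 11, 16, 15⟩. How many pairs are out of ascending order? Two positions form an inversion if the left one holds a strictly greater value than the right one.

1

Inversion pairs (indices are 1-based):
(6,7): 16 > 15
That's 1 pair.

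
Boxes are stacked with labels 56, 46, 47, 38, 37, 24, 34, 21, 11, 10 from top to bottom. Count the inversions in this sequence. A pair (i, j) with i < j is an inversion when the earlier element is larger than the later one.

43 inversions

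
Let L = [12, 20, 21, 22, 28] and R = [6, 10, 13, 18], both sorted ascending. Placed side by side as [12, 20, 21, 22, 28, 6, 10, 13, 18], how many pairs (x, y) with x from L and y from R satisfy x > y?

For each element r of the right run, count left-run elements greater than r:
r = 6: 12, 20, 21, 22, 28 → 5
r = 10: 12, 20, 21, 22, 28 → 5
r = 13: 20, 21, 22, 28 → 4
r = 18: 20, 21, 22, 28 → 4
Cross-inversions: 5 + 5 + 4 + 4 = 18

There are 18 split inversions.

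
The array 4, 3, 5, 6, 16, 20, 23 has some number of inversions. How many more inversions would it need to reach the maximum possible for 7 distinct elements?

Maximum inversions for 7 distinct elements is C(7, 2) = 7·6/2 = 21.
Current inversions — for each element, count later smaller elements:
4: 1
3: 0
5: 0
6: 0
16: 0
20: 0
23: 0
Current total: 1 + 0 + 0 + 0 + 0 + 0 + 0 = 1
Shortfall: 21 − 1 = 20

20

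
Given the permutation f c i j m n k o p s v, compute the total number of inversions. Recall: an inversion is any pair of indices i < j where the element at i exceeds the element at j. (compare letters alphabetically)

Count, for each position, how many later elements it exceeds:
f: 1
c: 0
i: 0
j: 0
m: 1
n: 1
k: 0
o: 0
p: 0
s: 0
v: 0
Sum: 1 + 0 + 0 + 0 + 1 + 1 + 0 + 0 + 0 + 0 + 0 = 3

Inversions: 3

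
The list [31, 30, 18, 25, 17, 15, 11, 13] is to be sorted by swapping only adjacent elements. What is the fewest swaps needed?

26

Each adjacent swap fixes exactly one inversion, so the minimum swap count equals the number of inversions.
Count inversions — for each element, later elements that are smaller:
31: 30, 18, 25, 17, 15, 11, 13 → 7
30: 18, 25, 17, 15, 11, 13 → 6
18: 17, 15, 11, 13 → 4
25: 17, 15, 11, 13 → 4
17: 15, 11, 13 → 3
15: 11, 13 → 2
11: none → 0
13: none → 0
Total inversions: 7 + 6 + 4 + 4 + 3 + 2 + 0 + 0 = 26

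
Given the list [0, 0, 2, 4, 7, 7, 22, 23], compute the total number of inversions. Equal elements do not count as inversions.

0

Element-by-element contributions:
0 → none → 0
0 → none → 0
2 → none → 0
4 → none → 0
7 → none → 0
7 → none → 0
22 → none → 0
23 → none → 0
Sum: 0 + 0 + 0 + 0 + 0 + 0 + 0 + 0 = 0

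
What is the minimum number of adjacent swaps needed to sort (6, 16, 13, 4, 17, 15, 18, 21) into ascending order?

6

Minimum adjacent swaps = number of inversions (each swap of adjacent out-of-order elements removes one inversion and no swap can remove more).
Count inversions — for each element, later elements that are smaller:
6: 4 → 1
16: 13, 4, 15 → 3
13: 4 → 1
4: none → 0
17: 15 → 1
15: none → 0
18: none → 0
21: none → 0
Total inversions: 1 + 3 + 1 + 0 + 1 + 0 + 0 + 0 = 6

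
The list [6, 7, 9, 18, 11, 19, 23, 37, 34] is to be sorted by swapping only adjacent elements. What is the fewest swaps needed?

2

Minimum adjacent swaps = number of inversions (each swap of adjacent out-of-order elements removes one inversion and no swap can remove more).
Count inversions — for each element, later elements that are smaller:
6: none → 0
7: none → 0
9: none → 0
18: 11 → 1
11: none → 0
19: none → 0
23: none → 0
37: 34 → 1
34: none → 0
Total inversions: 0 + 0 + 0 + 1 + 0 + 0 + 0 + 1 + 0 = 2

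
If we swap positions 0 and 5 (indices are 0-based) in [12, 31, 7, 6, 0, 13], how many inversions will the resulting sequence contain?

Positions 0 and 5 hold 12 and 13; after swapping, the array is [13, 31, 7, 6, 0, 12].
Element-by-element contributions:
13: 4
31: 4
7: 2
6: 1
0: 0
12: 0
Sum: 4 + 4 + 2 + 1 + 0 + 0 = 11

11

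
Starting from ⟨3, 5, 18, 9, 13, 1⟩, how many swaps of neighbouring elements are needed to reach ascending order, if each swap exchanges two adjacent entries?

7

The minimum number of adjacent swaps to sort an array equals its inversion count, since every such swap removes exactly one inversion.
Count inversions — for each element, later elements that are smaller:
3: 1 → 1
5: 1 → 1
18: 9, 13, 1 → 3
9: 1 → 1
13: 1 → 1
1: none → 0
Total inversions: 1 + 1 + 3 + 1 + 1 + 0 = 7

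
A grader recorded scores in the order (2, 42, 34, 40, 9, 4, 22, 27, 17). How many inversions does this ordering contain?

Inversions: 20

Element-by-element contributions:
2 → none → 0
42 → 34, 40, 9, 4, 22, 27, 17 → 7
34 → 9, 4, 22, 27, 17 → 5
40 → 9, 4, 22, 27, 17 → 5
9 → 4 → 1
4 → none → 0
22 → 17 → 1
27 → 17 → 1
17 → none → 0
Sum: 0 + 7 + 5 + 5 + 1 + 0 + 1 + 1 + 0 = 20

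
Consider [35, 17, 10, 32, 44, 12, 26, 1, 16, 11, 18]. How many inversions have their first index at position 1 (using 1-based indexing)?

The element at index 1 is 35.
Elements after it: 17, 10, 32, 44, 12, 26, 1, 16, 11, 18
Those smaller than 35: 17, 10, 32, 12, 26, 1, 16, 11, 18

9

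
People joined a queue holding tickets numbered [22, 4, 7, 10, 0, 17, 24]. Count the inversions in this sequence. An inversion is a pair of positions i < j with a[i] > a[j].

Sweep left to right; for each value list the smaller values that follow it:
22 → 4, 7, 10, 0, 17 → 5
4 → 0 → 1
7 → 0 → 1
10 → 0 → 1
0 → none → 0
17 → none → 0
24 → none → 0
Sum: 5 + 1 + 1 + 1 + 0 + 0 + 0 = 8

8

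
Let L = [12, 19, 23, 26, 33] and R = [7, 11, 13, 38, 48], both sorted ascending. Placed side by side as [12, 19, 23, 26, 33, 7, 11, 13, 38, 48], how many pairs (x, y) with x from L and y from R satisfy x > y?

14 cross-inversions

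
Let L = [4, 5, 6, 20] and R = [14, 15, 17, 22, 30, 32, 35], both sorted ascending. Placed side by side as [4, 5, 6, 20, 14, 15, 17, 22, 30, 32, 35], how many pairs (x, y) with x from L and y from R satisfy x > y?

Take each right-half value and tally the left-half values above it:
r = 14: 20 → 1
r = 15: 20 → 1
r = 17: 20 → 1
r = 22: none → 0
r = 30: none → 0
r = 32: none → 0
r = 35: none → 0
Cross-inversions: 1 + 1 + 1 + 0 + 0 + 0 + 0 = 3

3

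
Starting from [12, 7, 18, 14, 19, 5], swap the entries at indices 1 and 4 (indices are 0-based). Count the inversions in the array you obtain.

Positions 1 and 4 hold 7 and 19; after swapping, the array is [12, 19, 18, 14, 7, 5].
Count, for each position, how many later elements it exceeds:
12 → 7, 5 → 2
19 → 18, 14, 7, 5 → 4
18 → 14, 7, 5 → 3
14 → 7, 5 → 2
7 → 5 → 1
5 → none → 0
Sum: 2 + 4 + 3 + 2 + 1 + 0 = 12

12 inversions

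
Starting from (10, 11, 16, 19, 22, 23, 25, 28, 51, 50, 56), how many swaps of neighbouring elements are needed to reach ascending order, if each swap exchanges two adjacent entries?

1 adjacent swap

Each adjacent swap fixes exactly one inversion, so the minimum swap count equals the number of inversions.
Count inversions — for each element, later elements that are smaller:
10: none → 0
11: none → 0
16: none → 0
19: none → 0
22: none → 0
23: none → 0
25: none → 0
28: none → 0
51: 50 → 1
50: none → 0
56: none → 0
Total inversions: 0 + 0 + 0 + 0 + 0 + 0 + 0 + 0 + 1 + 0 + 0 = 1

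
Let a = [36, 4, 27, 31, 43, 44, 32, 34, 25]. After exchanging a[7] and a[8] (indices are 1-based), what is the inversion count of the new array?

There are 17 inversions.

Positions 7 and 8 hold 32 and 34; after swapping, the array is [36, 4, 27, 31, 43, 44, 34, 32, 25].
Element-by-element contributions:
36 → 4, 27, 31, 34, 32, 25 → 6
4 → none → 0
27 → 25 → 1
31 → 25 → 1
43 → 34, 32, 25 → 3
44 → 34, 32, 25 → 3
34 → 32, 25 → 2
32 → 25 → 1
25 → none → 0
Sum: 6 + 0 + 1 + 1 + 3 + 3 + 2 + 1 + 0 = 17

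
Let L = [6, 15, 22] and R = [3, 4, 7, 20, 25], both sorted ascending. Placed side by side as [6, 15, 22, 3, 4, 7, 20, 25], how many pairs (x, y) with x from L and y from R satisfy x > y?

For each element r of the right run, count left-run elements greater than r:
r = 3: 6, 15, 22 → 3
r = 4: 6, 15, 22 → 3
r = 7: 15, 22 → 2
r = 20: 22 → 1
r = 25: none → 0
Cross-inversions: 3 + 3 + 2 + 1 + 0 = 9

9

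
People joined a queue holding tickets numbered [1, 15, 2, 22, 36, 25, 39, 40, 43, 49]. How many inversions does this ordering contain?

For each element, count later entries that are smaller:
1: 0
15: 1
2: 0
22: 0
36: 1
25: 0
39: 0
40: 0
43: 0
49: 0
Sum: 0 + 1 + 0 + 0 + 1 + 0 + 0 + 0 + 0 + 0 = 2

2 out-of-order pairs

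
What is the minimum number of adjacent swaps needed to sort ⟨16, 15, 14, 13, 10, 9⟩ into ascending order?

15 adjacent swaps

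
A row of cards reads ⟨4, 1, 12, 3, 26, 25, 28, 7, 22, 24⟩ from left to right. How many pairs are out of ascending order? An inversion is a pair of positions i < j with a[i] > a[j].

Out-of-order pairs: 14

Element-by-element contributions:
4 → 1, 3 → 2
1 → none → 0
12 → 3, 7 → 2
3 → none → 0
26 → 25, 7, 22, 24 → 4
25 → 7, 22, 24 → 3
28 → 7, 22, 24 → 3
7 → none → 0
22 → none → 0
24 → none → 0
Sum: 2 + 0 + 2 + 0 + 4 + 3 + 3 + 0 + 0 + 0 = 14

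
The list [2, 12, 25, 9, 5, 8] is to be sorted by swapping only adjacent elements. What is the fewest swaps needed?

The minimum number of adjacent swaps to sort an array equals its inversion count, since every such swap removes exactly one inversion.
Count inversions — for each element, later elements that are smaller:
2: none → 0
12: 9, 5, 8 → 3
25: 9, 5, 8 → 3
9: 5, 8 → 2
5: none → 0
8: none → 0
Total inversions: 0 + 3 + 3 + 2 + 0 + 0 = 8

8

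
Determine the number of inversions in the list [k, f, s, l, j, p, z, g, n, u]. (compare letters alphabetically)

16

Sweep left to right; for each value list the smaller values that follow it:
k → f, j, g → 3
f → none → 0
s → l, j, p, g, n → 5
l → j, g → 2
j → g → 1
p → g, n → 2
z → g, n, u → 3
g → none → 0
n → none → 0
u → none → 0
Sum: 3 + 0 + 5 + 2 + 1 + 2 + 3 + 0 + 0 + 0 = 16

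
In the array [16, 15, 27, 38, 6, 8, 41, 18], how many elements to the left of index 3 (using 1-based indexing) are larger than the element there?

The element at index 3 is 27.
Elements before it: 16, 15
None of them are larger than 27.

0 such elements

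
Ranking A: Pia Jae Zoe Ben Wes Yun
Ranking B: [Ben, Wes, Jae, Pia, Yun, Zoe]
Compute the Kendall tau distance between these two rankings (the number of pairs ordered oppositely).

Assign each item its position (1..6) in the first ordering, then rewrite the second ordering as that position sequence:
positions: Pia→1, Jae→2, Zoe→3, Ben→4, Wes→5, Yun→6
second ordering as positions: [4, 5, 2, 1, 6, 3]
Discordant pairs = inversions in this position sequence.
4: 2, 1, 3 → 3
5: 2, 1, 3 → 3
2: 1 → 1
1: 0
6: 3 → 1
3: 0
Total: 3 + 3 + 1 + 0 + 1 + 0 = 8

8 discordant pairs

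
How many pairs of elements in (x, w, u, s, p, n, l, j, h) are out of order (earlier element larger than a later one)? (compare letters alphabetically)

For each element, count later entries that are smaller:
x → w, u, s, p, n, l, j, h → 8
w → u, s, p, n, l, j, h → 7
u → s, p, n, l, j, h → 6
s → p, n, l, j, h → 5
p → n, l, j, h → 4
n → l, j, h → 3
l → j, h → 2
j → h → 1
h → none → 0
Sum: 8 + 7 + 6 + 5 + 4 + 3 + 2 + 1 + 0 = 36

36 inversions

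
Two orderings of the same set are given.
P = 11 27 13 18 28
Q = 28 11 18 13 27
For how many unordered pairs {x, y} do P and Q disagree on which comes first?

Assign each item its position (1..5) in the first ordering, then rewrite the second ordering as that position sequence:
positions: 11→1, 27→2, 13→3, 18→4, 28→5
second ordering as positions: [5, 1, 4, 3, 2]
Discordant pairs = inversions in this position sequence.
5: 1, 4, 3, 2 → 4
1: 0
4: 3, 2 → 2
3: 2 → 1
2: 0
Total: 4 + 0 + 2 + 1 + 0 = 7

There are 7 disagreeing pairs.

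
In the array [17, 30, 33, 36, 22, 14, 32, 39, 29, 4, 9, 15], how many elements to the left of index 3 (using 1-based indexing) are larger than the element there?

The element at index 3 is 33.
Elements before it: 17, 30
None of them are larger than 33.

0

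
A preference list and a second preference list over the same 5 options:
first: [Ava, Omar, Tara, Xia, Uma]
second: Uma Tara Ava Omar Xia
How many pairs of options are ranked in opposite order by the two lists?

6 pairs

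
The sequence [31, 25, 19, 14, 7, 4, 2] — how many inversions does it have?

Count, for each position, how many later elements it exceeds:
31 → 25, 19, 14, 7, 4, 2 → 6
25 → 19, 14, 7, 4, 2 → 5
19 → 14, 7, 4, 2 → 4
14 → 7, 4, 2 → 3
7 → 4, 2 → 2
4 → 2 → 1
2 → none → 0
Sum: 6 + 5 + 4 + 3 + 2 + 1 + 0 = 21

21 out-of-order pairs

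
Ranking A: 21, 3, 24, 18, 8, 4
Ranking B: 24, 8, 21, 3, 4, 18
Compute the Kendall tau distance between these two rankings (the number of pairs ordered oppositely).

6

Assign each item its position (1..6) in the first ordering, then rewrite the second ordering as that position sequence:
positions: 21→1, 3→2, 24→3, 18→4, 8→5, 4→6
second ordering as positions: [3, 5, 1, 2, 6, 4]
Discordant pairs = inversions in this position sequence.
3: 1, 2 → 2
5: 1, 2, 4 → 3
1: 0
2: 0
6: 4 → 1
4: 0
Total: 2 + 3 + 0 + 0 + 1 + 0 = 6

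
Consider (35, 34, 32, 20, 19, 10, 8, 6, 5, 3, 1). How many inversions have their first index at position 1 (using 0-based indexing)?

9

The element at index 1 is 34.
Elements after it: 32, 20, 19, 10, 8, 6, 5, 3, 1
Those smaller than 34: 32, 20, 19, 10, 8, 6, 5, 3, 1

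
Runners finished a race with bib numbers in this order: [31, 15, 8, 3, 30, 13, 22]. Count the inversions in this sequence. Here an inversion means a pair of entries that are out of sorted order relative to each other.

Inversion pairs (indices are 1-based):
(1,2): 31 > 15
(1,3): 31 > 8
(1,4): 31 > 3
(1,5): 31 > 30
(1,6): 31 > 13
(1,7): 31 > 22
(2,3): 15 > 8
(2,4): 15 > 3
(2,6): 15 > 13
(3,4): 8 > 3
(5,6): 30 > 13
(5,7): 30 > 22
That's 12 pairs.

12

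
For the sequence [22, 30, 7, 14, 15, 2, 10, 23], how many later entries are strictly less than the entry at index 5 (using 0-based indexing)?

The element at index 5 is 2.
Elements after it: 10, 23
None of them are smaller than 2.

0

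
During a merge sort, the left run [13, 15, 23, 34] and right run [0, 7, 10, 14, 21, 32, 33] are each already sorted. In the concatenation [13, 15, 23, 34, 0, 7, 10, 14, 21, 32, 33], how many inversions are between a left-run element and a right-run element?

19 split inversions

For each element r of the right run, count left-run elements greater than r:
r = 0: 13, 15, 23, 34 → 4
r = 7: 13, 15, 23, 34 → 4
r = 10: 13, 15, 23, 34 → 4
r = 14: 15, 23, 34 → 3
r = 21: 23, 34 → 2
r = 32: 34 → 1
r = 33: 34 → 1
Cross-inversions: 4 + 4 + 4 + 3 + 2 + 1 + 1 = 19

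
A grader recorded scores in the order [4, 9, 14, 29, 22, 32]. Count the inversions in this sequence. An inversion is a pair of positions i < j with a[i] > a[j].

Listing every pair i<j with a[i]>a[j] (using 1-based positions):
(4,5): 29 > 22
That's 1 pair.

Inversions: 1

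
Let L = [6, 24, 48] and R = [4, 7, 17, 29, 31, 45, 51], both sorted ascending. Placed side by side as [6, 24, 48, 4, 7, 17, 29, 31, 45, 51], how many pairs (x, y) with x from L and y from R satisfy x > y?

Take each right-half value and tally the left-half values above it:
r = 4: 6, 24, 48 → 3
r = 7: 24, 48 → 2
r = 17: 24, 48 → 2
r = 29: 48 → 1
r = 31: 48 → 1
r = 45: 48 → 1
r = 51: none → 0
Cross-inversions: 3 + 2 + 2 + 1 + 1 + 1 + 0 = 10

10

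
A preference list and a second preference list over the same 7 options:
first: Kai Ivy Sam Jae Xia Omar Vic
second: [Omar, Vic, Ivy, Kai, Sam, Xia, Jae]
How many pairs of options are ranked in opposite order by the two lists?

12

Assign each item its position (1..7) in the first ordering, then rewrite the second ordering as that position sequence:
positions: Kai→1, Ivy→2, Sam→3, Jae→4, Xia→5, Omar→6, Vic→7
second ordering as positions: [6, 7, 2, 1, 3, 5, 4]
Discordant pairs = inversions in this position sequence.
6: 2, 1, 3, 5, 4 → 5
7: 2, 1, 3, 5, 4 → 5
2: 1 → 1
1: 0
3: 0
5: 4 → 1
4: 0
Total: 5 + 5 + 1 + 0 + 0 + 1 + 0 = 12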